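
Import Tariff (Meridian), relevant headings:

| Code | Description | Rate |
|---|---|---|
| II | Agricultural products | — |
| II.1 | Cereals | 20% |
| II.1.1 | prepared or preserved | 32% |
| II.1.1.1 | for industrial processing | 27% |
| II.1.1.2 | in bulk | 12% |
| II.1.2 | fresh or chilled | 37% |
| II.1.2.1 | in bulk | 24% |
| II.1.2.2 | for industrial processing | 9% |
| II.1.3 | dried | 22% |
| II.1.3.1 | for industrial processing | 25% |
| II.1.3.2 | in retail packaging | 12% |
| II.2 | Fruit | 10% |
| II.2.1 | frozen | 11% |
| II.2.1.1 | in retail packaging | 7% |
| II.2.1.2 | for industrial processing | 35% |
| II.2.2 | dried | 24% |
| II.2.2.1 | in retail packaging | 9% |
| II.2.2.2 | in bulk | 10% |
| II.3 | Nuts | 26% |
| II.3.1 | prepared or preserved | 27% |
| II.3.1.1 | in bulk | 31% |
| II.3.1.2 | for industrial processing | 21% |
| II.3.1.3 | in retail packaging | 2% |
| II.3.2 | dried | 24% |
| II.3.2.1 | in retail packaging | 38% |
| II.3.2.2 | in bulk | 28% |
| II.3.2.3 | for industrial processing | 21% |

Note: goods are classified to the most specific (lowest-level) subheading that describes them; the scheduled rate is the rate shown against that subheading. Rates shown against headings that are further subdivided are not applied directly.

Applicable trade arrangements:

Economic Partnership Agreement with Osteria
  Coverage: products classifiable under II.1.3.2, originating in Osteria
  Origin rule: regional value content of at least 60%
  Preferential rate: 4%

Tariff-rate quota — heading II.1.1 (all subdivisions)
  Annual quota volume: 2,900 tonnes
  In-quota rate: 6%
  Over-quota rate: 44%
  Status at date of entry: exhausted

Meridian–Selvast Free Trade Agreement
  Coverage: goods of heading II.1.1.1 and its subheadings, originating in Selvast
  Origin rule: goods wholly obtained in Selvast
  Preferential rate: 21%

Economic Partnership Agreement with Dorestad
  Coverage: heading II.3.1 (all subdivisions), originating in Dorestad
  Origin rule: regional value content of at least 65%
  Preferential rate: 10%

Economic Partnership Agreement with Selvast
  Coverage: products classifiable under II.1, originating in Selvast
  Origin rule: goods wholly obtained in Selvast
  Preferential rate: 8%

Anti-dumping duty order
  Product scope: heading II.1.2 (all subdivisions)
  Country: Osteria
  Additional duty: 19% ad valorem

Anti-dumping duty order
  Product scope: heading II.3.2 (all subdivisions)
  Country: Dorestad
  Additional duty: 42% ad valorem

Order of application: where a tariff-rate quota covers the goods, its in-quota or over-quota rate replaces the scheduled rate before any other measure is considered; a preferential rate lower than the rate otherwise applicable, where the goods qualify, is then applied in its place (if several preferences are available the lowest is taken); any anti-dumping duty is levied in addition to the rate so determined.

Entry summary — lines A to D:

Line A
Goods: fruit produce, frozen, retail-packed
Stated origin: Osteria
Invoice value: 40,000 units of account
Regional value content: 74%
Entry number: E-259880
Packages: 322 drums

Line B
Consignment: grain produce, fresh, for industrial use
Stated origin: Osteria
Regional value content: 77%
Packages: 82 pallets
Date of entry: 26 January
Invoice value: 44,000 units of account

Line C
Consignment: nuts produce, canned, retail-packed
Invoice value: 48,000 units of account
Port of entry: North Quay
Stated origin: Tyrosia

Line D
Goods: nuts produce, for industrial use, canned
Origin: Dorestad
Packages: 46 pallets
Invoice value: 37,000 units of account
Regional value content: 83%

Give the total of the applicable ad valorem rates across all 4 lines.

Line A: fruit → II.2; frozen → II.2.1; retail-packed → II.2.1.1. Scheduled 7%. Osteria agreement on II.1.3.2: II.2.1.1 not covered. → 7%.
Line B: grain → II.1; fresh → II.1.2; for industrial use → II.1.2.2. Scheduled 9%. Osteria agreement on II.1.3.2: II.1.2.2 not covered; anti-dumping (Osteria, II.1.2): +19%; total 9% + 19% = 28%. → 28%.
Line C: nuts → II.3; canned → II.3.1; retail-packed → II.3.1.3. Scheduled 2%. No special measure applies. → 2%.
Line D: nuts → II.3; canned → II.3.1; for industrial use → II.3.1.2. Scheduled 21%. Dorestad agreement on II.3.1: RVC ≥ 65% → 10% available; preferential 10%. → 10%.
Sum: 7% + 28% + 2% + 10% = 47%.

47%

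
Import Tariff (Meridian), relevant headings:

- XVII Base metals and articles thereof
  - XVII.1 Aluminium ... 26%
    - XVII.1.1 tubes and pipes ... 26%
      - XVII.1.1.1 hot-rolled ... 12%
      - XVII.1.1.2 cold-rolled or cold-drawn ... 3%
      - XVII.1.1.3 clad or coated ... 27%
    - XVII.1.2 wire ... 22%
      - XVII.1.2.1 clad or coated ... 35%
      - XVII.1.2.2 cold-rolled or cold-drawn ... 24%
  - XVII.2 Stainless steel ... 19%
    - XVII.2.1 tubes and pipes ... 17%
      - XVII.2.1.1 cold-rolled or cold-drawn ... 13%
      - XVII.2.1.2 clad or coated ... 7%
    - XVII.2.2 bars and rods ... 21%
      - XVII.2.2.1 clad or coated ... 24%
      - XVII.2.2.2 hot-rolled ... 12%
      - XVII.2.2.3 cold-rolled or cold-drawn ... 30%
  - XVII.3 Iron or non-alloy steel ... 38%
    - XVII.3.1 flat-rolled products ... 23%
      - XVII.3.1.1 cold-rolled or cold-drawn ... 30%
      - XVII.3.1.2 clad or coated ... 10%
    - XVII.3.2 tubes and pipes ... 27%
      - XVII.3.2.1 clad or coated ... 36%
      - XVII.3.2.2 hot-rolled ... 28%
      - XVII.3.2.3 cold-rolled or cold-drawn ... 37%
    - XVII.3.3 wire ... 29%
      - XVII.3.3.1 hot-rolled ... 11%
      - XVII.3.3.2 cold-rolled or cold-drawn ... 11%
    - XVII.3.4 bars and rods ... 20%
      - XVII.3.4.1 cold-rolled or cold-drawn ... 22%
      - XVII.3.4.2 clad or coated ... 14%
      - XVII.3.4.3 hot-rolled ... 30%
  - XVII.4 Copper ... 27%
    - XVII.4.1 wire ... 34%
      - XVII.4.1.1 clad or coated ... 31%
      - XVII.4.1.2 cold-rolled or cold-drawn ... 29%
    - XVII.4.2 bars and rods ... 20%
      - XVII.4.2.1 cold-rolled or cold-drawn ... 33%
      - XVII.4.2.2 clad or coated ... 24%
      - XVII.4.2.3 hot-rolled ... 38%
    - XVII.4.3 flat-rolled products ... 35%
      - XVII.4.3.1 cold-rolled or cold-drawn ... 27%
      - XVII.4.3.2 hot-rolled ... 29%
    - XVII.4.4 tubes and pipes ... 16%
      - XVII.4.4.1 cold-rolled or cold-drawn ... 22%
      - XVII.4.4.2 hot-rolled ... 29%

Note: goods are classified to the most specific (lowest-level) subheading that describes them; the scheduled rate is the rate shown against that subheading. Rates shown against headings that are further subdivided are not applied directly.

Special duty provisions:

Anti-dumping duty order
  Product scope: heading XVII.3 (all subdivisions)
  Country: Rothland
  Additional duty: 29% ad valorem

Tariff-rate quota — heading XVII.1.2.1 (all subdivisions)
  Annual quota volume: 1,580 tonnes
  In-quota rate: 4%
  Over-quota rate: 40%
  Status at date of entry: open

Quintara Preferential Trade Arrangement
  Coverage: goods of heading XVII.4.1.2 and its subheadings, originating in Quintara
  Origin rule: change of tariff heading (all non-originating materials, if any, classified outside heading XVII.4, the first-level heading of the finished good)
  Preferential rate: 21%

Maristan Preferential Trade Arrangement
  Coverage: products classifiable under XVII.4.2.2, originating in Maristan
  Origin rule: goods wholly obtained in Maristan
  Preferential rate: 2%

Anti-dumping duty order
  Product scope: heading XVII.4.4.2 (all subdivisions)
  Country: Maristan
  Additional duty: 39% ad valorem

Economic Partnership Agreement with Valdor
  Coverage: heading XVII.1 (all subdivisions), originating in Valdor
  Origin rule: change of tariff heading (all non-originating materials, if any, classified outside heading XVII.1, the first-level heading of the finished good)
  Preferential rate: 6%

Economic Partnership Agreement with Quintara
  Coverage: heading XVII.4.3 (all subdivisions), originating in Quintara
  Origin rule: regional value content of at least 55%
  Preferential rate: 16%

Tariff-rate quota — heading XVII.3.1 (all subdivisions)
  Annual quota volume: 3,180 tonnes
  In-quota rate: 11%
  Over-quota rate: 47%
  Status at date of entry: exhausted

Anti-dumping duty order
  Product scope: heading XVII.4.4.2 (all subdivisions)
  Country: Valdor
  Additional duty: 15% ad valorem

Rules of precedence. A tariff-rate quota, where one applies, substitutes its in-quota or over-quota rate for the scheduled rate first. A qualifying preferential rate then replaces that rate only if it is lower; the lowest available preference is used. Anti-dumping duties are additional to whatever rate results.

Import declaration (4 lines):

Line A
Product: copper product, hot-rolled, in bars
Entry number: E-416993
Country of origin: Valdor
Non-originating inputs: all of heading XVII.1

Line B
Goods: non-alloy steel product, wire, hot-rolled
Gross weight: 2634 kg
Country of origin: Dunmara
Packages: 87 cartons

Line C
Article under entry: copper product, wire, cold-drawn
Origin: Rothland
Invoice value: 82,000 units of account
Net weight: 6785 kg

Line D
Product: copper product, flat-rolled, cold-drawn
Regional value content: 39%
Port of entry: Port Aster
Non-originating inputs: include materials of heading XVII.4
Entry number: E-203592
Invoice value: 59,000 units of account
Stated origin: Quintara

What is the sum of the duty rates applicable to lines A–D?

Line A: copper → XVII.4; in bars → XVII.4.2; hot-rolled → XVII.4.2.3. Scheduled 38%. Valdor agreement on XVII.1: XVII.4.2.3 not covered. → 38%.
Line B: non-alloy steel → XVII.3; wire → XVII.3.3; hot-rolled → XVII.3.3.1. Scheduled 11%. No special measure applies. → 11%.
Line C: copper → XVII.4; wire → XVII.4.1; cold-drawn → XVII.4.1.2. Scheduled 29%. No special measure applies. → 29%.
Line D: copper → XVII.4; flat-rolled → XVII.4.3; cold-drawn → XVII.4.3.1. Scheduled 27%. Quintara agreement on XVII.4.1.2: XVII.4.3.1 not covered; Quintara agreement on XVII.4.3: RVC < 55%. → 27%.
Sum: 38% + 11% + 29% + 27% = 105%.

105%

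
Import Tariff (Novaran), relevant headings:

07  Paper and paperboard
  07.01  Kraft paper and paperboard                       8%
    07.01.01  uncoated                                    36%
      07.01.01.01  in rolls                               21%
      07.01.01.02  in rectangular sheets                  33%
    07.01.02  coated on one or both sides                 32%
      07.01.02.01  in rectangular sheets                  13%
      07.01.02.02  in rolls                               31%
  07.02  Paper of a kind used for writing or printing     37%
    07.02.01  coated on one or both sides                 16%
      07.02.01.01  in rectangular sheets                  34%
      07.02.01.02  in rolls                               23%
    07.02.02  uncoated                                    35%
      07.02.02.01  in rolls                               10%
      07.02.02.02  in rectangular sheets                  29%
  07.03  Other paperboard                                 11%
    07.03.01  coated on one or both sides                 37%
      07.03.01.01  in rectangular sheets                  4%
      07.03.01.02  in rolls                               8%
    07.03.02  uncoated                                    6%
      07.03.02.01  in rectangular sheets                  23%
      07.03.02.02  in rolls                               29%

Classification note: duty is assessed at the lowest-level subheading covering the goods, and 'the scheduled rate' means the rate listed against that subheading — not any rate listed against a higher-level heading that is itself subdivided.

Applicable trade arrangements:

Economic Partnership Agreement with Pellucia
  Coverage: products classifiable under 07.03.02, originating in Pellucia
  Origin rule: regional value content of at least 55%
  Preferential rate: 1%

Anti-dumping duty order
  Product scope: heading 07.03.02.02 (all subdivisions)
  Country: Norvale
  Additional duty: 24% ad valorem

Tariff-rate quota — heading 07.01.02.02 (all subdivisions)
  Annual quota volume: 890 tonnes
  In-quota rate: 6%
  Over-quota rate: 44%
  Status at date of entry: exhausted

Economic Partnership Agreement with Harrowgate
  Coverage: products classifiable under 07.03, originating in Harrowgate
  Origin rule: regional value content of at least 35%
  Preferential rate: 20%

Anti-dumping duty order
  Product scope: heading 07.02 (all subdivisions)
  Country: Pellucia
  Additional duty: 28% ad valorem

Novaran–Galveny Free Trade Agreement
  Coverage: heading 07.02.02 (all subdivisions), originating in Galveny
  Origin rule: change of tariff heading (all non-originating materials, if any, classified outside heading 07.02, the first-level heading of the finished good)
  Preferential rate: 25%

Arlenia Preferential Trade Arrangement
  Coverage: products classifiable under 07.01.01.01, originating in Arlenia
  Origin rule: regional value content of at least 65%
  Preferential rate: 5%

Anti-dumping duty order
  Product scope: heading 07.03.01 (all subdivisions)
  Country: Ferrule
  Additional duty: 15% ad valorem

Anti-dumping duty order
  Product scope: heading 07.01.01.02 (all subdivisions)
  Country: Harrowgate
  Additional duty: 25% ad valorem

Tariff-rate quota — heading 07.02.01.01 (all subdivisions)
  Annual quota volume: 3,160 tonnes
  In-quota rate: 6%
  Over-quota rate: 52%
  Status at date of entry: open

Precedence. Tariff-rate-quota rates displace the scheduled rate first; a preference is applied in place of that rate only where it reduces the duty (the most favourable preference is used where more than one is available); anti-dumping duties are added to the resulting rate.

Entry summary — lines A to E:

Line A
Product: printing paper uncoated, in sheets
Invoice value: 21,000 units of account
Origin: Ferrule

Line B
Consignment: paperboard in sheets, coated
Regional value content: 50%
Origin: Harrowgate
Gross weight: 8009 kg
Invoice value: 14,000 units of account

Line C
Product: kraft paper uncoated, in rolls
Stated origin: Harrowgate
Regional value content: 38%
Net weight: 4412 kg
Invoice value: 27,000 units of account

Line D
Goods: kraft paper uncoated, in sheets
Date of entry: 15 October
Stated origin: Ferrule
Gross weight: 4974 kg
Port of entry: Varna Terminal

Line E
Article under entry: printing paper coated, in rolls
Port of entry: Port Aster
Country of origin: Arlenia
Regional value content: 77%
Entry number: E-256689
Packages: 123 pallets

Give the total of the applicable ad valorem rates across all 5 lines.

110%

Line A: printing paper → 07.02; uncoated → 07.02.02; in sheets → 07.02.02.02. Scheduled 29%. No special measure applies. → 29%.
Line B: paperboard → 07.03; coated → 07.03.01; in sheets → 07.03.01.01. Scheduled 4%. Harrowgate agreement on 07.03: RVC ≥ 35% → 20% available; preference 20% not lower than 4% → no reduction. → 4%.
Line C: kraft paper → 07.01; uncoated → 07.01.01; in rolls → 07.01.01.01. Scheduled 21%. Harrowgate agreement on 07.03: 07.01.01.01 not covered. → 21%.
Line D: kraft paper → 07.01; uncoated → 07.01.01; in sheets → 07.01.01.02. Scheduled 33%. No special measure applies. → 33%.
Line E: printing paper → 07.02; coated → 07.02.01; in rolls → 07.02.01.02. Scheduled 23%. Arlenia agreement on 07.01.01.01: 07.02.01.02 not covered. → 23%.
Sum: 29% + 4% + 21% + 33% + 23% = 110%.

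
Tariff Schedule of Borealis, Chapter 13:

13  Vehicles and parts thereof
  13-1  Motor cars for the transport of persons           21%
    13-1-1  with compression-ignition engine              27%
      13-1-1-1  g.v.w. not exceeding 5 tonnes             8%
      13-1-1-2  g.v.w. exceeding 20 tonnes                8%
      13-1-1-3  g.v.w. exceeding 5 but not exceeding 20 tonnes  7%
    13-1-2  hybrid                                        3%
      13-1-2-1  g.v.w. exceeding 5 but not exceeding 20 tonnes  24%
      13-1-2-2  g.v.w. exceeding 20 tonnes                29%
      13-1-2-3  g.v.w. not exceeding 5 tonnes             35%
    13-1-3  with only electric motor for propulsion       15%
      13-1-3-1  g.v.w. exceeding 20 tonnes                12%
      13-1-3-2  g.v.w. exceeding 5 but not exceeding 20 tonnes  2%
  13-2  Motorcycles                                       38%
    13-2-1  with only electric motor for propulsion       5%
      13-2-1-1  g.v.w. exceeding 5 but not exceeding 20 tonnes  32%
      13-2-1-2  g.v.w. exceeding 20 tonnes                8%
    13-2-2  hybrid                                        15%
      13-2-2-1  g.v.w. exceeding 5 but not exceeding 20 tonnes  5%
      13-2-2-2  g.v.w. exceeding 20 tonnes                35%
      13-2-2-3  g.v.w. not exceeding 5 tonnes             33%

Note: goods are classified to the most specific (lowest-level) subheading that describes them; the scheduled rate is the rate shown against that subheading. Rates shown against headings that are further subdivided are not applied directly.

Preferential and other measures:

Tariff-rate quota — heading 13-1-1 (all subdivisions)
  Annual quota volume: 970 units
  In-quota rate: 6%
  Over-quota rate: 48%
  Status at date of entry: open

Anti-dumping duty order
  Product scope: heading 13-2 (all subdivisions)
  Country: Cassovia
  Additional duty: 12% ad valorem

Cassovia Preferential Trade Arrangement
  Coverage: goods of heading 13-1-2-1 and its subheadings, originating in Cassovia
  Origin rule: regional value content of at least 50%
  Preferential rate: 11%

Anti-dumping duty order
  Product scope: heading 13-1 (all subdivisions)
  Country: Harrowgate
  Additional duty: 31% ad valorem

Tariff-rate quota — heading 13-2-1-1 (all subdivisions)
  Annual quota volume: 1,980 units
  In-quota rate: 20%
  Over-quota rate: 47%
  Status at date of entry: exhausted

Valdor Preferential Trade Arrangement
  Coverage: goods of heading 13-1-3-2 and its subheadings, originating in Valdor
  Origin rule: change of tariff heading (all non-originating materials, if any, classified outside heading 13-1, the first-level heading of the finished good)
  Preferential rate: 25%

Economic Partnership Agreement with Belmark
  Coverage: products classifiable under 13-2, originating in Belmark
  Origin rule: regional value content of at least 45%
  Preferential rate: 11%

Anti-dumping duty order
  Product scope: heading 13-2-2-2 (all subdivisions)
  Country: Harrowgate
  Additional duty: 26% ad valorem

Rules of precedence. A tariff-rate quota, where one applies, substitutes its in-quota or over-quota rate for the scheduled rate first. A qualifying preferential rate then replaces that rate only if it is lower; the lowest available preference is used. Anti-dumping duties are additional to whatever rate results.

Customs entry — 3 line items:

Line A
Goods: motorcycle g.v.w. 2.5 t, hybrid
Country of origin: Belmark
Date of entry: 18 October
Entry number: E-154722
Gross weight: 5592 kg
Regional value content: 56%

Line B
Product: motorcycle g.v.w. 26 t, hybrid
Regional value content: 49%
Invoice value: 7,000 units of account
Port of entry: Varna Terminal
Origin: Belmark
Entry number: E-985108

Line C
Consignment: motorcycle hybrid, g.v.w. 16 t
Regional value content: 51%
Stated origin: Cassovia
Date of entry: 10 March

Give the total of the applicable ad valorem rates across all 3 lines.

39%

Line A: motorcycle → 13-2; hybrid → 13-2-2; g.v.w. 2.5 t → 13-2-2-3. Scheduled 33%. Belmark agreement on 13-2: RVC ≥ 45% → 11% available; preferential 11%. → 11%.
Line B: motorcycle → 13-2; hybrid → 13-2-2; g.v.w. 26 t → 13-2-2-2. Scheduled 35%. Belmark agreement on 13-2: RVC ≥ 45% → 11% available; preferential 11%. → 11%.
Line C: motorcycle → 13-2; hybrid → 13-2-2; g.v.w. 16 t → 13-2-2-1. Scheduled 5%. Cassovia agreement on 13-1-2-1: 13-2-2-1 not covered; anti-dumping (Cassovia, 13-2): +12%; total 5% + 12% = 17%. → 17%.
Sum: 11% + 11% + 17% = 39%.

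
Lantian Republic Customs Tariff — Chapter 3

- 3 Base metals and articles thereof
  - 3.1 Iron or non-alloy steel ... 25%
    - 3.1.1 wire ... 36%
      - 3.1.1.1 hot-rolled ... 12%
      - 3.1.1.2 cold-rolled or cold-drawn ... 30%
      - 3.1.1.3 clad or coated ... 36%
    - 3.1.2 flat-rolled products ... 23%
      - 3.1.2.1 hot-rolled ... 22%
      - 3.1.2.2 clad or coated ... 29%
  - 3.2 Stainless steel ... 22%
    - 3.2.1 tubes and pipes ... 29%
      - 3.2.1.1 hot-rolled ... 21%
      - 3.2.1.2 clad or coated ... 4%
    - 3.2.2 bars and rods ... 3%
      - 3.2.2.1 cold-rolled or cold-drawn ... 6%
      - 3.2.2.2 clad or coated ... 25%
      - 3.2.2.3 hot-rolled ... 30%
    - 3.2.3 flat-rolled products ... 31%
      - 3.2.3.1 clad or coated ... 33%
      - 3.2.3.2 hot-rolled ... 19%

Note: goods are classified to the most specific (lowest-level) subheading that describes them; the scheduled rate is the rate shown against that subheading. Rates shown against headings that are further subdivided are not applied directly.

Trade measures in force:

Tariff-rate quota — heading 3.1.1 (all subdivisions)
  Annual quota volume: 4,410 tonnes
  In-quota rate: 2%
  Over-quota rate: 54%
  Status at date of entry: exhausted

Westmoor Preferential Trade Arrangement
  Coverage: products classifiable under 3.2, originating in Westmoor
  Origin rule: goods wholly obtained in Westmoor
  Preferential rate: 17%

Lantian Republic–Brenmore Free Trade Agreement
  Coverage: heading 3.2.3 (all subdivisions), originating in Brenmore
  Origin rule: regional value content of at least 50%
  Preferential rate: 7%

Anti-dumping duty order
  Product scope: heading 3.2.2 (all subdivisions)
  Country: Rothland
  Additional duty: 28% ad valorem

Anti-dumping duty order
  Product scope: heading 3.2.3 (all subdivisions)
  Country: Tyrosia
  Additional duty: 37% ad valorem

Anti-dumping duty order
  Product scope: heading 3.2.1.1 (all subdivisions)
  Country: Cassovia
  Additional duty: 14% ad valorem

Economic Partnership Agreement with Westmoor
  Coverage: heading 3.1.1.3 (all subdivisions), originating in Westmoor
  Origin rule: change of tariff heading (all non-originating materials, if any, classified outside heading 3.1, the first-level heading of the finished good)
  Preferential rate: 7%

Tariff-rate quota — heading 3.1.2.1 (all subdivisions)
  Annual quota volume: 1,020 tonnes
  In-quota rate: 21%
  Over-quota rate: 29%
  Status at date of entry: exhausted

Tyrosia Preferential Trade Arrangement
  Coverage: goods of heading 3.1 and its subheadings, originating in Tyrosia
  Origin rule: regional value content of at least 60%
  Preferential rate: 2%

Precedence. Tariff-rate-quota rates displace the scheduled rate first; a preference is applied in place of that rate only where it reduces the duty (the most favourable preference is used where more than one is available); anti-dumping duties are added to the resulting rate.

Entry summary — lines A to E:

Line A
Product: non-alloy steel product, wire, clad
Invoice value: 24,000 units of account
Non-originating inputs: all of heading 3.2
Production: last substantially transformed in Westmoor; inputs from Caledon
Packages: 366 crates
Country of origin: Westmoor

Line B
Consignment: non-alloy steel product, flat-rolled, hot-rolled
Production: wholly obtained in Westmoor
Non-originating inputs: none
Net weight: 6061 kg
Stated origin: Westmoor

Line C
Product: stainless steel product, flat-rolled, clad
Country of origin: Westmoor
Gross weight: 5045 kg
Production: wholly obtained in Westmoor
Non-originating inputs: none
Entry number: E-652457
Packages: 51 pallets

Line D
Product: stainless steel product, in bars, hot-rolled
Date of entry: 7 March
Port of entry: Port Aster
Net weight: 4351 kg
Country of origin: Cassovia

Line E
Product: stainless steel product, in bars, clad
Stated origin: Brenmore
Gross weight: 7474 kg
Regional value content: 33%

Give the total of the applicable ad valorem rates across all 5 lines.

108%

Line A: non-alloy steel → 3.1; wire → 3.1.1; clad → 3.1.1.3. Scheduled 36%. quota on 3.1.1 exhausted → over-quota 54%; Westmoor agreement on 3.2: 3.1.1.3 not covered; Westmoor agreement on 3.1.1.3: CTH met → 7% available; preferential 7%. → 7%.
Line B: non-alloy steel → 3.1; flat-rolled → 3.1.2; hot-rolled → 3.1.2.1. Scheduled 22%. quota on 3.1.2.1 exhausted → over-quota 29%; Westmoor agreement on 3.2: 3.1.2.1 not covered; Westmoor agreement on 3.1.1.3: 3.1.2.1 not covered. → 29%.
Line C: stainless steel → 3.2; flat-rolled → 3.2.3; clad → 3.2.3.1. Scheduled 33%. Westmoor agreement on 3.2: wholly obtained → 17% available; Westmoor agreement on 3.1.1.3: 3.2.3.1 not covered; preferential 17%. → 17%.
Line D: stainless steel → 3.2; in bars → 3.2.2; hot-rolled → 3.2.2.3. Scheduled 30%. No special measure applies. → 30%.
Line E: stainless steel → 3.2; in bars → 3.2.2; clad → 3.2.2.2. Scheduled 25%. Brenmore agreement on 3.2.3: 3.2.2.2 not covered. → 25%.
Sum: 7% + 29% + 17% + 30% + 25% = 108%.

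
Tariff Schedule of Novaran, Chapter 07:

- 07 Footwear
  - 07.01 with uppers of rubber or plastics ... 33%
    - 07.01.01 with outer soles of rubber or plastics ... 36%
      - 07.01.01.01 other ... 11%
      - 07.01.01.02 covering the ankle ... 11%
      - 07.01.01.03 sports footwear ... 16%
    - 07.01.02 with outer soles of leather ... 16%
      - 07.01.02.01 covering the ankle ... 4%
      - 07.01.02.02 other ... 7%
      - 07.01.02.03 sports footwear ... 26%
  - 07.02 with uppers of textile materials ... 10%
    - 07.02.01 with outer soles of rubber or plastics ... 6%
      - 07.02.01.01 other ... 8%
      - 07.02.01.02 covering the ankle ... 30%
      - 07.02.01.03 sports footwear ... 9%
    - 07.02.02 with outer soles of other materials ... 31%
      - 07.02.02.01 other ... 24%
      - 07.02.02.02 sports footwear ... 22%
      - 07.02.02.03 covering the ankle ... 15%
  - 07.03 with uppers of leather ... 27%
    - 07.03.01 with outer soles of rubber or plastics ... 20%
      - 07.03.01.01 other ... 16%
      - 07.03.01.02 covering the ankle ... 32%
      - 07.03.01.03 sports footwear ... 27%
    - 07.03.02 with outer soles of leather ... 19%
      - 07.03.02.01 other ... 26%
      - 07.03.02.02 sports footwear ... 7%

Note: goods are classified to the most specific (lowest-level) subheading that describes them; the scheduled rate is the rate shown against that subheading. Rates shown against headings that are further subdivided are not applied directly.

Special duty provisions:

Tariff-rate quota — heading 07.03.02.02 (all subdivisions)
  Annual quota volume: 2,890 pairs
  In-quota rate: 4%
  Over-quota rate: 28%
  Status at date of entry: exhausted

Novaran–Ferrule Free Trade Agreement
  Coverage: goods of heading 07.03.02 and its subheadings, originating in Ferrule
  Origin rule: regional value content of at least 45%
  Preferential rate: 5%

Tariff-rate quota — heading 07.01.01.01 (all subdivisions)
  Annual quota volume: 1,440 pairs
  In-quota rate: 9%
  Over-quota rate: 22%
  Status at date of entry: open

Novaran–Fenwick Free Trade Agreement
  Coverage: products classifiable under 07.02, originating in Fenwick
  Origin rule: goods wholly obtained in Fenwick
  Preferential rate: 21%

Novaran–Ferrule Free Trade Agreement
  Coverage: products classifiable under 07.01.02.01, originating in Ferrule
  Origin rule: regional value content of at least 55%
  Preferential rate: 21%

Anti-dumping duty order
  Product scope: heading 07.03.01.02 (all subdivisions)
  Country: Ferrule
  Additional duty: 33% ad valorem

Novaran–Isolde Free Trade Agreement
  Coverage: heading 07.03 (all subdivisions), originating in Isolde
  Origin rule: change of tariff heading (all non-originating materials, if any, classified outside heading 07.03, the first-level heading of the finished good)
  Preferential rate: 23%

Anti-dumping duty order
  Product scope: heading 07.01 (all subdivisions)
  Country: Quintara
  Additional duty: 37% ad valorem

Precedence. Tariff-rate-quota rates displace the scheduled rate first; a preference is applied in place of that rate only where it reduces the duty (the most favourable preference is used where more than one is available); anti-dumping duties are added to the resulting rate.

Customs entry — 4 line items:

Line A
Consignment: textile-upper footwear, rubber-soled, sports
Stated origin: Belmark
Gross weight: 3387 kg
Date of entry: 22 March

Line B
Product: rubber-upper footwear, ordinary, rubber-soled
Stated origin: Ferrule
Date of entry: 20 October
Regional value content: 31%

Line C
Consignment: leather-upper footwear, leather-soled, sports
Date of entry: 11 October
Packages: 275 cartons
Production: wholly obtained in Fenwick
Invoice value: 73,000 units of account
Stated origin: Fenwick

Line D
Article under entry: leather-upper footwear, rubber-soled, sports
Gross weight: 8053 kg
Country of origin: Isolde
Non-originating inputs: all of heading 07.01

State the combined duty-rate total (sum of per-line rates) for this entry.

69%

Line A: textile-upper → 07.02; rubber-soled → 07.02.01; sports → 07.02.01.03. Scheduled 9%. No special measure applies. → 9%.
Line B: rubber-upper → 07.01; rubber-soled → 07.01.01; ordinary → 07.01.01.01. Scheduled 11%. quota on 07.01.01.01 open → in-quota 9%; Ferrule agreement on 07.03.02: 07.01.01.01 not covered; Ferrule agreement on 07.01.02.01: 07.01.01.01 not covered. → 9%.
Line C: leather-upper → 07.03; leather-soled → 07.03.02; sports → 07.03.02.02. Scheduled 7%. quota on 07.03.02.02 exhausted → over-quota 28%; Fenwick agreement on 07.02: 07.03.02.02 not covered. → 28%.
Line D: leather-upper → 07.03; rubber-soled → 07.03.01; sports → 07.03.01.03. Scheduled 27%. Isolde agreement on 07.03: CTH met → 23% available; preferential 23%. → 23%.
Sum: 9% + 9% + 28% + 23% = 69%.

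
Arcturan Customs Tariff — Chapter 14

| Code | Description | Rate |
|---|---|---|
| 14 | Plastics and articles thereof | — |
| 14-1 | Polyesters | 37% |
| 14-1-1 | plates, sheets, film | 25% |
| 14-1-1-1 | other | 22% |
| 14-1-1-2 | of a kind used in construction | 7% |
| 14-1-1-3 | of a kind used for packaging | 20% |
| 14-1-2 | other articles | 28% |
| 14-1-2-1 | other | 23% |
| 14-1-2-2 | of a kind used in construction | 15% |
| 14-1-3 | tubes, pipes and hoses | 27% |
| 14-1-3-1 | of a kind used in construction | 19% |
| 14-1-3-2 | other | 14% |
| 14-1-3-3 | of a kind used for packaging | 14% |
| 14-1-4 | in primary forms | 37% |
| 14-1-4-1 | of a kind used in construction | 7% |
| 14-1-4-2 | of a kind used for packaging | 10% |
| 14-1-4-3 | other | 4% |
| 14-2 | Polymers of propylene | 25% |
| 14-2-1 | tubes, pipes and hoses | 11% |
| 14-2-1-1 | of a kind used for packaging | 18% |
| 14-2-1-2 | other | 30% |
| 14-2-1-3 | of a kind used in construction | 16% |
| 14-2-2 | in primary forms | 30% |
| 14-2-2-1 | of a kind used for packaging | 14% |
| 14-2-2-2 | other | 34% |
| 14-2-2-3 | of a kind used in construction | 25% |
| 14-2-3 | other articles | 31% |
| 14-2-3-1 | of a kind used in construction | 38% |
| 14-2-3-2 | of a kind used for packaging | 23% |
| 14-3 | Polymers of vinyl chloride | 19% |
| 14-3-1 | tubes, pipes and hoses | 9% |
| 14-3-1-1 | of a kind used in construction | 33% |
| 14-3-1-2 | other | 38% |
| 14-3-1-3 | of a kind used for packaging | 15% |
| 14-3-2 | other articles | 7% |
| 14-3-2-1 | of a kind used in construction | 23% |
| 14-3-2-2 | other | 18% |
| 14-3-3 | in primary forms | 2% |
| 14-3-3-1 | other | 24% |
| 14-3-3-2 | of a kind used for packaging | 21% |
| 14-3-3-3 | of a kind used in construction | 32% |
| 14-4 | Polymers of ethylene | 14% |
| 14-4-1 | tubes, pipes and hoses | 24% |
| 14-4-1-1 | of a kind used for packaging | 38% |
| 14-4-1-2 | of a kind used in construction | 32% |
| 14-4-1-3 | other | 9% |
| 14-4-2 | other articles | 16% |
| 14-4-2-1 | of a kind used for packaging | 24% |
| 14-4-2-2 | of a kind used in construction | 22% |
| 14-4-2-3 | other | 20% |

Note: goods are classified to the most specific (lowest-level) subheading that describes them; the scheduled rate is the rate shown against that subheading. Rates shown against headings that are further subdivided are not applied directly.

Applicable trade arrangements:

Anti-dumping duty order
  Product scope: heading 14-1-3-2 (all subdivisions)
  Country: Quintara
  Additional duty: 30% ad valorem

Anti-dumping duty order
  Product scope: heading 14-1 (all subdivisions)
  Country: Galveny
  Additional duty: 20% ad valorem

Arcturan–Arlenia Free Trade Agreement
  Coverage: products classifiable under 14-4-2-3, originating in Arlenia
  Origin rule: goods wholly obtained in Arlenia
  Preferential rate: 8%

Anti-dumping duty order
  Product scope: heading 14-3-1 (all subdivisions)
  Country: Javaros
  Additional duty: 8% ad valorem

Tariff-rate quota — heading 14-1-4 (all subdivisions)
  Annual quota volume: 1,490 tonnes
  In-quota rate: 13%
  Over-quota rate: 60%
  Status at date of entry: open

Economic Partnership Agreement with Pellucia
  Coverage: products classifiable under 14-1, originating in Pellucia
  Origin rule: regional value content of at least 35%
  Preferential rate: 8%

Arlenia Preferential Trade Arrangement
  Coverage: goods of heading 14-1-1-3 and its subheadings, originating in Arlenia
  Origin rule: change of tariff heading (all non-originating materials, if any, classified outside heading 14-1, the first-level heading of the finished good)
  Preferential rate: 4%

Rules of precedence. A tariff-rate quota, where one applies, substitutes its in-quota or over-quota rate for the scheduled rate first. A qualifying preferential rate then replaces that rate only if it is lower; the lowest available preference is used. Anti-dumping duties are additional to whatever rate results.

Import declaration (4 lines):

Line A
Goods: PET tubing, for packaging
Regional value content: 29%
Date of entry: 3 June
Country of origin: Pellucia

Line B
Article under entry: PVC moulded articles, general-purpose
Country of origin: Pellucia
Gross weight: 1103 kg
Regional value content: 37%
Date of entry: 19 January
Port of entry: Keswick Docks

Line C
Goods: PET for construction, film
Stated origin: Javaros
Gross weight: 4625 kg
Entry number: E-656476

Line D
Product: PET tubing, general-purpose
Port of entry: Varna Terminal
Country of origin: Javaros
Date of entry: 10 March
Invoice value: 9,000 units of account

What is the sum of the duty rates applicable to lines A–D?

53%

Line A: PET → 14-1; tubing → 14-1-3; for packaging → 14-1-3-3. Scheduled 14%. Pellucia agreement on 14-1: RVC < 35%. → 14%.
Line B: PVC → 14-3; moulded articles → 14-3-2; general-purpose → 14-3-2-2. Scheduled 18%. Pellucia agreement on 14-1: 14-3-2-2 not covered. → 18%.
Line C: PET → 14-1; film → 14-1-1; for construction → 14-1-1-2. Scheduled 7%. No special measure applies. → 7%.
Line D: PET → 14-1; tubing → 14-1-3; general-purpose → 14-1-3-2. Scheduled 14%. No special measure applies. → 14%.
Sum: 14% + 18% + 7% + 14% = 53%.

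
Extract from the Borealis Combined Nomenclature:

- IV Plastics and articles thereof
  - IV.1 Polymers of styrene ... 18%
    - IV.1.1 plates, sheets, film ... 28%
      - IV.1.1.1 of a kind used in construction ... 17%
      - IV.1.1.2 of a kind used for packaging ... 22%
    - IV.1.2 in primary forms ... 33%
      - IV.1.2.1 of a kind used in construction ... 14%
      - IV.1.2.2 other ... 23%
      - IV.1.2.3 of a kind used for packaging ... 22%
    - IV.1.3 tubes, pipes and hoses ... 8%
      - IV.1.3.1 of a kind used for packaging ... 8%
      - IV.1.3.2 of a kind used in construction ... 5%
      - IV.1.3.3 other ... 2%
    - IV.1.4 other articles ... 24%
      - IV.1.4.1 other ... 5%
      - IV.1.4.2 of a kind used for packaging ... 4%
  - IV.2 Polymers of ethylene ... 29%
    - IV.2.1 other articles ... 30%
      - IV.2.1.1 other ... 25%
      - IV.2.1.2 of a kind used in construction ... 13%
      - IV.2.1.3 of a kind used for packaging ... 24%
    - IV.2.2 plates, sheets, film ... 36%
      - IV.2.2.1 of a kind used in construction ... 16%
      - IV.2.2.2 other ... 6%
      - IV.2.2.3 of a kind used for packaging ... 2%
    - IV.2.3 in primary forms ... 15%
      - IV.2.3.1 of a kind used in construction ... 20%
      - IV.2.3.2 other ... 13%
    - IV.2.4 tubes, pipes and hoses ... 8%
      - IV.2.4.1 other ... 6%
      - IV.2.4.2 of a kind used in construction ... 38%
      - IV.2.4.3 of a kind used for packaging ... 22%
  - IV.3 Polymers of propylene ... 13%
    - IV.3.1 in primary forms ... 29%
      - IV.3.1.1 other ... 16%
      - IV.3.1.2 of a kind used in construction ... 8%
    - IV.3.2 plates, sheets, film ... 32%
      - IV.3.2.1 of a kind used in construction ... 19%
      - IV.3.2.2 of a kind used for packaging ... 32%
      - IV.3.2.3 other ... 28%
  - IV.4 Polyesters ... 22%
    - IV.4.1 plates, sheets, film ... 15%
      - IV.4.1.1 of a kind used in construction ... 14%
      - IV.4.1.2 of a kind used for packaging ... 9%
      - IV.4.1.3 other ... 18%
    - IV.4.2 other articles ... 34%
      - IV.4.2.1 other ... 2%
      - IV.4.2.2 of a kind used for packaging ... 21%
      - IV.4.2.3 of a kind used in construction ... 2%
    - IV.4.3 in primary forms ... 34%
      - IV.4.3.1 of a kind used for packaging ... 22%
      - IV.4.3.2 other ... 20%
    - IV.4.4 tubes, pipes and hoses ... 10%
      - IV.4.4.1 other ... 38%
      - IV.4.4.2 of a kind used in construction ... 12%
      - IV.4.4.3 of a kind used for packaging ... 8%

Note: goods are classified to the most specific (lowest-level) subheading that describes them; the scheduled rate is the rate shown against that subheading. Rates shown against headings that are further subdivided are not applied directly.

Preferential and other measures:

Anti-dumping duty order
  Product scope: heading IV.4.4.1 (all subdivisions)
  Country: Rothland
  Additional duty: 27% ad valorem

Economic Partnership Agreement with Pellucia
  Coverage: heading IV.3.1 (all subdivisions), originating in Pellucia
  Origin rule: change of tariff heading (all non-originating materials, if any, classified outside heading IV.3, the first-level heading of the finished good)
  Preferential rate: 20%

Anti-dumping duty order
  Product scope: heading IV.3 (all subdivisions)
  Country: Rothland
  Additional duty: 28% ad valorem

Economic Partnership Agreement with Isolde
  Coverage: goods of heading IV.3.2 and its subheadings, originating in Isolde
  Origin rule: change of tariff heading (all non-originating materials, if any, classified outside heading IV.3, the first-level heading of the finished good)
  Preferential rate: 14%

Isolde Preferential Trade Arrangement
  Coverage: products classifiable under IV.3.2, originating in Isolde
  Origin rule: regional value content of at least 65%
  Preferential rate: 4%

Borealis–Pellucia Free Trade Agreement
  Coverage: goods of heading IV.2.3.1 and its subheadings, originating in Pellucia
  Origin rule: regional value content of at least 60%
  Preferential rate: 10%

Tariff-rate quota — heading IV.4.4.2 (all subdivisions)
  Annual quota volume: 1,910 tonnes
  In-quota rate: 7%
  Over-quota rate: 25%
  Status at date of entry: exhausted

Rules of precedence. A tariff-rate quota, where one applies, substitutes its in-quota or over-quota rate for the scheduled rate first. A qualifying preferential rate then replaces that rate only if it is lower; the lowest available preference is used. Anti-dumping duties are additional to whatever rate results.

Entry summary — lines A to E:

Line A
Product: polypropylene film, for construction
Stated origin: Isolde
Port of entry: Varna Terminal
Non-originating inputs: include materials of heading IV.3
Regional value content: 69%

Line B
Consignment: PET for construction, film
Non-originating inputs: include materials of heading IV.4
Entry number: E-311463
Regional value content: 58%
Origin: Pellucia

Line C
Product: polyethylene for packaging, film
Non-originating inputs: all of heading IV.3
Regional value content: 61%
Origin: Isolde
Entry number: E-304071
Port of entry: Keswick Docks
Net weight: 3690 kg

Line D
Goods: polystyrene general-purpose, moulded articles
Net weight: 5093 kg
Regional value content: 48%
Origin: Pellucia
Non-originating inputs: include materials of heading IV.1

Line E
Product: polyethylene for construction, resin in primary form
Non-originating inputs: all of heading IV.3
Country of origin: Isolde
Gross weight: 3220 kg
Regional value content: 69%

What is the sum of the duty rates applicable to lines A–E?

Line A: polypropylene → IV.3; film → IV.3.2; for construction → IV.3.2.1. Scheduled 19%. Isolde agreement on IV.3.2: CTH not met; Isolde agreement on IV.3.2: RVC ≥ 65% → 4% available; preferential 4%. → 4%.
Line B: PET → IV.4; film → IV.4.1; for construction → IV.4.1.1. Scheduled 14%. Pellucia agreement on IV.3.1: IV.4.1.1 not covered; Pellucia agreement on IV.2.3.1: IV.4.1.1 not covered. → 14%.
Line C: polyethylene → IV.2; film → IV.2.2; for packaging → IV.2.2.3. Scheduled 2%. Isolde agreement on IV.3.2: IV.2.2.3 not covered; Isolde agreement on IV.3.2: IV.2.2.3 not covered. → 2%.
Line D: polystyrene → IV.1; moulded articles → IV.1.4; general-purpose → IV.1.4.1. Scheduled 5%. Pellucia agreement on IV.3.1: IV.1.4.1 not covered; Pellucia agreement on IV.2.3.1: IV.1.4.1 not covered. → 5%.
Line E: polyethylene → IV.2; resin in primary form → IV.2.3; for construction → IV.2.3.1. Scheduled 20%. Isolde agreement on IV.3.2: IV.2.3.1 not covered; Isolde agreement on IV.3.2: IV.2.3.1 not covered. → 20%.
Sum: 4% + 14% + 2% + 5% + 20% = 45%.

45%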